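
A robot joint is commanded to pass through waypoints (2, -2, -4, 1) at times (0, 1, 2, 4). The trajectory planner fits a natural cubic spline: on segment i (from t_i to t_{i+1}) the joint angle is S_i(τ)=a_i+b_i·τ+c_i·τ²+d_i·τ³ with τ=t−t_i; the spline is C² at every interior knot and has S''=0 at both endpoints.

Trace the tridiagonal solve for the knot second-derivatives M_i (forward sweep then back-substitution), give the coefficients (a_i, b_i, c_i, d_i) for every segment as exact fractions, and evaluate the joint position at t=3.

  seg 0: a=2 b=-199/46 c=0 d=15/46
  seg 1: a=-2 b=-77/23 c=45/46 d=17/46
  seg 2: a=-4 b=-13/46 c=48/23 d=-8/23
S(3) = -117/46

Δ: Δ0=-4, Δ1=-2, Δ2=5/2
row 1: diag=4, rhs=12; c'=1/4, d'=3
row 2: denom=6−1·1/4=23/4; d'=(27−1·3)/(23/4)=96/23
back: M2=96/23
back: M1=3−1/4·96/23=45/23
M: M0=0, M1=45/23, M2=96/23, M3=0
seg 0: a=2, c=M0/2=0, d=(M1−M0)/(6·1)=15/46, b=Δ0−h0·(2M0+M1)/6=-199/46
seg 1: a=-2, c=M1/2=45/46, d=(M2−M1)/(6·1)=17/46, b=Δ1−h1·(2M1+M2)/6=-77/23
seg 2: a=-4, c=M2/2=48/23, d=(M3−M2)/(6·2)=-8/23, b=Δ2−h2·(2M2+M3)/6=-13/46
t_q=3 → seg 2, τ=1; S=-4+-13/46·τ+48/23·τ²+-8/23·τ³=-117/46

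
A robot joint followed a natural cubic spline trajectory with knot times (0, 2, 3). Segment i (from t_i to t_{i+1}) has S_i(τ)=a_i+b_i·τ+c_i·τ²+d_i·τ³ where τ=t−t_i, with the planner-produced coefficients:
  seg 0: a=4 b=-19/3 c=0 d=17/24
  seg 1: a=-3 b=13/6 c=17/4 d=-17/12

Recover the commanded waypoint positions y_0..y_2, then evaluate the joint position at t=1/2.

y_0 = S_0(0) = a_0 = 4
y_1 = S_1(0) = a_1 = -3
y_2 = S_1(1) = 2
t_q=1/2 is in segment 0 (τ=1/2); S_0(τ)=59/64

y_0=4 y_1=-3 y_2=2
S(1/2) = 59/64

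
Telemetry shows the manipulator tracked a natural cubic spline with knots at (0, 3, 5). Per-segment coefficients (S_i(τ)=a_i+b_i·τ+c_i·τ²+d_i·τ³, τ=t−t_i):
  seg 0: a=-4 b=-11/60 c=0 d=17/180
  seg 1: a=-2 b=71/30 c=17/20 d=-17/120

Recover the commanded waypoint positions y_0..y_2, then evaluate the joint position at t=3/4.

y_0 = S_0(0) = a_0 = -4
y_1 = S_1(0) = a_1 = -2
y_2 = S_1(2) = 5
t_q=3/4 is in segment 0 (τ=3/4); S_0(τ)=-1049/256

y_0=-4 y_1=-2 y_2=5
S(3/4) = -1049/256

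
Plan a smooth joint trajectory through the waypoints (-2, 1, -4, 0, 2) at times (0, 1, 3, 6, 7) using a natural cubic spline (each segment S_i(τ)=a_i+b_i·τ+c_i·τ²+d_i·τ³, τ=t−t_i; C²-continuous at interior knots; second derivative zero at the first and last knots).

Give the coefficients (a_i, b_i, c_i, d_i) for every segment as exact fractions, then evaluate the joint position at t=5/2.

Δ: Δ0=3, Δ1=-5/2, Δ2=4/3, Δ3=2
row 1: diag=6, rhs=-33; c'=1/3, d'=-11/2
row 2: denom=10−2·1/3=28/3; d'=(23−2·-11/2)/(28/3)=51/14
row 3: denom=8−3·9/28=197/28; d'=(4−3·51/14)/(197/28)=-194/197
back: M3=-194/197
back: M2=51/14−9/28·-194/197=780/197
back: M1=-11/2−1/3·780/197=-2687/394
M: M0=0, M1=-2687/394, M2=780/197, M3=-194/197, M4=0
seg 0: a=-2, c=M0/2=0, d=(M1−M0)/(6·1)=-2687/2364, b=Δ0−h0·(2M0+M1)/6=9779/2364
seg 1: a=1, c=M1/2=-2687/788, d=(M2−M1)/(6·2)=4247/4728, b=Δ1−h1·(2M1+M2)/6=859/1182
seg 2: a=-4, c=M2/2=390/197, d=(M3−M2)/(6·3)=-487/1773, b=Δ2−h2·(2M2+M3)/6=-1261/591
seg 3: a=0, c=M3/2=-97/197, d=(M4−M3)/(6·1)=97/591, b=Δ3−h3·(2M3+M4)/6=1376/591
t_q=5/2 → seg 1, τ=3/2; S=1+859/1182·τ+-2687/788·τ²+4247/4728·τ³=-32157/12608

  seg 0: a=-2 b=9779/2364 c=0 d=-2687/2364
  seg 1: a=1 b=859/1182 c=-2687/788 d=4247/4728
  seg 2: a=-4 b=-1261/591 c=390/197 d=-487/1773
  seg 3: a=0 b=1376/591 c=-97/197 d=97/591
S(5/2) = -32157/12608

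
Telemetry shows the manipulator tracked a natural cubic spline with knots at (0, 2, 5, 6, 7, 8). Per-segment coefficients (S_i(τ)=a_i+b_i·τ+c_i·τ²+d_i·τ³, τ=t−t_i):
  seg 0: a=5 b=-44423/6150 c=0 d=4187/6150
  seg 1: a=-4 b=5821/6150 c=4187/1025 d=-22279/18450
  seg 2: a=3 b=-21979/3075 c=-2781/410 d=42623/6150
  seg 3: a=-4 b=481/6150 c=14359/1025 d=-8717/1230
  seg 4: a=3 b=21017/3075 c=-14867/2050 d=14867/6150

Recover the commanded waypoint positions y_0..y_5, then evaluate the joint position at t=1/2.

y_0 = S_0(0) = a_0 = 5
y_1 = S_1(0) = a_1 = -4
y_2 = S_2(0) = a_2 = 3
y_3 = S_3(0) = a_3 = -4
y_4 = S_4(0) = a_4 = 3
y_5 = S_4(1) = 5
t_q=1/2 is in segment 0 (τ=1/2); S_0(τ)=4833/3280

y_0=5 y_1=-4 y_2=3 y_3=-4 y_4=3 y_5=5
S(1/2) = 4833/3280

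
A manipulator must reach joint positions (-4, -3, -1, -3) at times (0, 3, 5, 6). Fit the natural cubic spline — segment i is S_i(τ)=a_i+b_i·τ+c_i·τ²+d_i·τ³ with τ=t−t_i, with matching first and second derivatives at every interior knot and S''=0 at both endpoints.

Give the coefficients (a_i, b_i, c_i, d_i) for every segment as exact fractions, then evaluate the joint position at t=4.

Δ: Δ0=1/3, Δ1=1, Δ2=-2
row 1: diag=10, rhs=4; c'=1/5, d'=2/5
row 2: denom=6−2·1/5=28/5; d'=(-18−2·2/5)/(28/5)=-47/14
back: M2=-47/14
back: M1=2/5−1/5·-47/14=15/14
M: M0=0, M1=15/14, M2=-47/14, M3=0
seg 0: a=-4, c=M0/2=0, d=(M1−M0)/(6·3)=5/84, b=Δ0−h0·(2M0+M1)/6=-17/84
seg 1: a=-3, c=M1/2=15/28, d=(M2−M1)/(6·2)=-31/84, b=Δ1−h1·(2M1+M2)/6=59/42
seg 2: a=-1, c=M2/2=-47/28, d=(M3−M2)/(6·1)=47/84, b=Δ2−h2·(2M2+M3)/6=-37/42
t_q=4 → seg 1, τ=1; S=-3+59/42·τ+15/28·τ²+-31/84·τ³=-10/7

  seg 0: a=-4 b=-17/84 c=0 d=5/84
  seg 1: a=-3 b=59/42 c=15/28 d=-31/84
  seg 2: a=-1 b=-37/42 c=-47/28 d=47/84
S(4) = -10/7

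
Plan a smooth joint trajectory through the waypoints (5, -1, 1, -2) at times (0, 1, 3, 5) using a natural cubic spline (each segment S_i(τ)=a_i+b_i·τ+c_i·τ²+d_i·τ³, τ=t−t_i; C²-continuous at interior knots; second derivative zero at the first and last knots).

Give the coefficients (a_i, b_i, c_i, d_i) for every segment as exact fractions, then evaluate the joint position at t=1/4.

  seg 0: a=5 b=-325/44 c=0 d=61/44
  seg 1: a=-1 b=-71/22 c=183/44 d=-45/44
  seg 2: a=1 b=25/22 c=-87/44 d=29/88
S(1/4) = 8941/2816

Δ: Δ0=-6, Δ1=1, Δ2=-3/2
row 1: diag=6, rhs=42; c'=1/3, d'=7
row 2: denom=8−2·1/3=22/3; d'=(-15−2·7)/(22/3)=-87/22
back: M2=-87/22
back: M1=7−1/3·-87/22=183/22
M: M0=0, M1=183/22, M2=-87/22, M3=0
seg 0: a=5, c=M0/2=0, d=(M1−M0)/(6·1)=61/44, b=Δ0−h0·(2M0+M1)/6=-325/44
seg 1: a=-1, c=M1/2=183/44, d=(M2−M1)/(6·2)=-45/44, b=Δ1−h1·(2M1+M2)/6=-71/22
seg 2: a=1, c=M2/2=-87/44, d=(M3−M2)/(6·2)=29/88, b=Δ2−h2·(2M2+M3)/6=25/22
t_q=1/4 → seg 0, τ=1/4; S=5+-325/44·τ+0·τ²+61/44·τ³=8941/2816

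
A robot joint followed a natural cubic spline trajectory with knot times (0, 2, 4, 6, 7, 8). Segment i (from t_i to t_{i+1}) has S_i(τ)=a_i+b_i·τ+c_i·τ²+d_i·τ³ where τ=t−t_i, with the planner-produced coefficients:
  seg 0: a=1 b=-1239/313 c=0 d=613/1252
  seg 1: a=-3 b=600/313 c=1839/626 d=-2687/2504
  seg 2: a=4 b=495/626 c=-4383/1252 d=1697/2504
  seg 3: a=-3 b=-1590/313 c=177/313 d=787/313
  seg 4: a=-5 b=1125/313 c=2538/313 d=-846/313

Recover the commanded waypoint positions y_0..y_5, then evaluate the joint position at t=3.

y_0=1 y_1=-3 y_2=4 y_3=-3 y_4=-5 y_5=4
S(3) = 1957/2504

y_0 = S_0(0) = a_0 = 1
y_1 = S_1(0) = a_1 = -3
y_2 = S_2(0) = a_2 = 4
y_3 = S_3(0) = a_3 = -3
y_4 = S_4(0) = a_4 = -5
y_5 = S_4(1) = 4
t_q=3 is in segment 1 (τ=1); S_1(τ)=1957/2504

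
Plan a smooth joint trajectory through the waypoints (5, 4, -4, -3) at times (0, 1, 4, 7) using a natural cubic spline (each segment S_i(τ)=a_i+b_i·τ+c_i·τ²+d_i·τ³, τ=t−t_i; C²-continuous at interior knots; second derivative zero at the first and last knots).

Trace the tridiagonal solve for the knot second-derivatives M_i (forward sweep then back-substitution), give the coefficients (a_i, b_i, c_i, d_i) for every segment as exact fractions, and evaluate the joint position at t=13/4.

  seg 0: a=5 b=-2/3 c=0 d=-1/3
  seg 1: a=4 b=-5/3 c=-1 d=2/9
  seg 2: a=-4 b=-5/3 c=1 d=-1/9
S(13/4) = -73/32

Δ: Δ0=-1, Δ1=-8/3, Δ2=1/3
row 1: diag=8, rhs=-10; c'=3/8, d'=-5/4
row 2: denom=12−3·3/8=87/8; d'=(18−3·-5/4)/(87/8)=2
back: M2=2
back: M1=-5/4−3/8·2=-2
M: M0=0, M1=-2, M2=2, M3=0
seg 0: a=5, c=M0/2=0, d=(M1−M0)/(6·1)=-1/3, b=Δ0−h0·(2M0+M1)/6=-2/3
seg 1: a=4, c=M1/2=-1, d=(M2−M1)/(6·3)=2/9, b=Δ1−h1·(2M1+M2)/6=-5/3
seg 2: a=-4, c=M2/2=1, d=(M3−M2)/(6·3)=-1/9, b=Δ2−h2·(2M2+M3)/6=-5/3
t_q=13/4 → seg 1, τ=9/4; S=4+-5/3·τ+-1·τ²+2/9·τ³=-73/32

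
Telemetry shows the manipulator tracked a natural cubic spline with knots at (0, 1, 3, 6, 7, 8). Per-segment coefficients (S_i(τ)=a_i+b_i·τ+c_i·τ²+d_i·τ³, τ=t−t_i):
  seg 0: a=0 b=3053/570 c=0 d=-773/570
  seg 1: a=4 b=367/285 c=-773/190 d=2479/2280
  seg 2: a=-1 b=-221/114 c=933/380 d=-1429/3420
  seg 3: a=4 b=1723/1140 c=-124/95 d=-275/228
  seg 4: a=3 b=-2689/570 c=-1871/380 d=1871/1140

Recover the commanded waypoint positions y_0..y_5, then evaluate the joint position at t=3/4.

y_0 = S_0(0) = a_0 = 0
y_1 = S_1(0) = a_1 = 4
y_2 = S_2(0) = a_2 = -1
y_3 = S_3(0) = a_3 = 4
y_4 = S_4(0) = a_4 = 3
y_5 = S_4(1) = -5
t_q=3/4 is in segment 0 (τ=3/4); S_0(τ)=41891/12160

y_0=0 y_1=4 y_2=-1 y_3=4 y_4=3 y_5=-5
S(3/4) = 41891/12160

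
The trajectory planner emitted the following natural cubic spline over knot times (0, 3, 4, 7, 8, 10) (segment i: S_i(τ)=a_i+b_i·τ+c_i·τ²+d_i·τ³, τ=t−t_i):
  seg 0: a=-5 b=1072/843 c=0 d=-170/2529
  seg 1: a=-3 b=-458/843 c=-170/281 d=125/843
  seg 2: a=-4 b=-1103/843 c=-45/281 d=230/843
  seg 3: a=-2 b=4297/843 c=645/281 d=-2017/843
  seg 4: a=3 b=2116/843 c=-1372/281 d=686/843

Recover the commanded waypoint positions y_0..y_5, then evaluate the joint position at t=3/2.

y_0 = S_0(0) = a_0 = -5
y_1 = S_1(0) = a_1 = -3
y_2 = S_2(0) = a_2 = -4
y_3 = S_3(0) = a_3 = -2
y_4 = S_4(0) = a_4 = 3
y_5 = S_4(2) = -5
t_q=3/2 is in segment 0 (τ=3/2); S_0(τ)=-3731/1124

y_0=-5 y_1=-3 y_2=-4 y_3=-2 y_4=3 y_5=-5
S(3/2) = -3731/1124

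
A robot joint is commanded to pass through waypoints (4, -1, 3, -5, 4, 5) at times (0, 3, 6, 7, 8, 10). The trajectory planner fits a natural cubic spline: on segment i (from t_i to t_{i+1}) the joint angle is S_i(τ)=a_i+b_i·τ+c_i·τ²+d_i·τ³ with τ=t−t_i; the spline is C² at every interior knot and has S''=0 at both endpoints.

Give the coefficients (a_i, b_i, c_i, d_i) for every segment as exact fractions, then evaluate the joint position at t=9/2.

  seg 0: a=4 b=-15487/3858 c=0 d=3019/11574
  seg 1: a=-1 b=5842/1929 c=3019/1286 d=-11237/11574
  seg 2: a=3 b=-35107/3858 c=-4109/643 d=28897/3858
  seg 3: a=-5 b=1138/1929 c=20679/1286 d=-29591/3858
  seg 4: a=4 b=37577/3858 c=-4456/643 d=2228/1929
S(9/2) = 57079/10288

Δ: Δ0=-5/3, Δ1=4/3, Δ2=-8, Δ3=9, Δ4=1/2
row 1: diag=12, rhs=18; c'=1/4, d'=3/2
row 2: denom=8−3·1/4=29/4; d'=(-56−3·3/2)/(29/4)=-242/29
row 3: denom=4−1·4/29=112/29; d'=(102−1·-242/29)/(112/29)=200/7
row 4: denom=6−1·29/112=643/112; d'=(-51−1·200/7)/(643/112)=-8912/643
back: M4=-8912/643
back: M3=200/7−29/112·-8912/643=20679/643
back: M2=-242/29−4/29·20679/643=-8218/643
back: M1=3/2−1/4·-8218/643=3019/643
M: M0=0, M1=3019/643, M2=-8218/643, M3=20679/643, M4=-8912/643, M5=0
seg 0: a=4, c=M0/2=0, d=(M1−M0)/(6·3)=3019/11574, b=Δ0−h0·(2M0+M1)/6=-15487/3858
seg 1: a=-1, c=M1/2=3019/1286, d=(M2−M1)/(6·3)=-11237/11574, b=Δ1−h1·(2M1+M2)/6=5842/1929
seg 2: a=3, c=M2/2=-4109/643, d=(M3−M2)/(6·1)=28897/3858, b=Δ2−h2·(2M2+M3)/6=-35107/3858
seg 3: a=-5, c=M3/2=20679/1286, d=(M4−M3)/(6·1)=-29591/3858, b=Δ3−h3·(2M3+M4)/6=1138/1929
seg 4: a=4, c=M4/2=-4456/643, d=(M5−M4)/(6·2)=2228/1929, b=Δ4−h4·(2M4+M5)/6=37577/3858
t_q=9/2 → seg 1, τ=3/2; S=-1+5842/1929·τ+3019/1286·τ²+-11237/11574·τ³=57079/10288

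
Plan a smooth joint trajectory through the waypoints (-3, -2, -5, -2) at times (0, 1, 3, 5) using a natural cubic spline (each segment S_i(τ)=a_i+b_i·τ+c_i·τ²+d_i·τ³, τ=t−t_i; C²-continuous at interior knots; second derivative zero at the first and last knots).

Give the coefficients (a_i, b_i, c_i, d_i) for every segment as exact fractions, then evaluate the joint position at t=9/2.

Δ: Δ0=1, Δ1=-3/2, Δ2=3/2
row 1: diag=6, rhs=-15; c'=1/3, d'=-5/2
row 2: denom=8−2·1/3=22/3; d'=(18−2·-5/2)/(22/3)=69/22
back: M2=69/22
back: M1=-5/2−1/3·69/22=-39/11
M: M0=0, M1=-39/11, M2=69/22, M3=0
seg 0: a=-3, c=M0/2=0, d=(M1−M0)/(6·1)=-13/22, b=Δ0−h0·(2M0+M1)/6=35/22
seg 1: a=-2, c=M1/2=-39/22, d=(M2−M1)/(6·2)=49/88, b=Δ1−h1·(2M1+M2)/6=-2/11
seg 2: a=-5, c=M2/2=69/44, d=(M3−M2)/(6·2)=-23/88, b=Δ2−h2·(2M2+M3)/6=-13/22
t_q=9/2 → seg 2, τ=3/2; S=-5+-13/22·τ+69/44·τ²+-23/88·τ³=-2281/704

  seg 0: a=-3 b=35/22 c=0 d=-13/22
  seg 1: a=-2 b=-2/11 c=-39/22 d=49/88
  seg 2: a=-5 b=-13/22 c=69/44 d=-23/88
S(9/2) = -2281/704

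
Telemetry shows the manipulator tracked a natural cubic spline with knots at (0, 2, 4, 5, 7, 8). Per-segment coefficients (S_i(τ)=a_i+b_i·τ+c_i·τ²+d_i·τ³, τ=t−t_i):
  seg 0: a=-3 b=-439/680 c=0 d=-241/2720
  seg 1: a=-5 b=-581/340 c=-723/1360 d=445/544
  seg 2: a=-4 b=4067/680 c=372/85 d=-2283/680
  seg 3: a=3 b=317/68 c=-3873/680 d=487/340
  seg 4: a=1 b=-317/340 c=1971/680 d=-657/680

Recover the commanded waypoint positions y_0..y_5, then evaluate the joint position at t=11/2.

y_0 = S_0(0) = a_0 = -3
y_1 = S_1(0) = a_1 = -5
y_2 = S_2(0) = a_2 = -4
y_3 = S_3(0) = a_3 = 3
y_4 = S_4(0) = a_4 = 1
y_5 = S_4(1) = 2
t_q=11/2 is in segment 3 (τ=1/2); S_3(τ)=5557/1360

y_0=-3 y_1=-5 y_2=-4 y_3=3 y_4=1 y_5=2
S(11/2) = 5557/1360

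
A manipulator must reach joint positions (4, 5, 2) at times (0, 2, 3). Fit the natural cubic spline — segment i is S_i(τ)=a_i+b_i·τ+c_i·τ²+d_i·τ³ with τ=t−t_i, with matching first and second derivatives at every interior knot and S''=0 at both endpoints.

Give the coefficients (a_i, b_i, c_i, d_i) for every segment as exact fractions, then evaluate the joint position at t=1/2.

  seg 0: a=4 b=5/3 c=0 d=-7/24
  seg 1: a=5 b=-11/6 c=-7/4 d=7/12
S(1/2) = 307/64

Δ: Δ0=1/2, Δ1=-3
row 1: diag=6, rhs=-21; c'=1/6, d'=-7/2
back: M1=-7/2
M: M0=0, M1=-7/2, M2=0
seg 0: a=4, c=M0/2=0, d=(M1−M0)/(6·2)=-7/24, b=Δ0−h0·(2M0+M1)/6=5/3
seg 1: a=5, c=M1/2=-7/4, d=(M2−M1)/(6·1)=7/12, b=Δ1−h1·(2M1+M2)/6=-11/6
t_q=1/2 → seg 0, τ=1/2; S=4+5/3·τ+0·τ²+-7/24·τ³=307/64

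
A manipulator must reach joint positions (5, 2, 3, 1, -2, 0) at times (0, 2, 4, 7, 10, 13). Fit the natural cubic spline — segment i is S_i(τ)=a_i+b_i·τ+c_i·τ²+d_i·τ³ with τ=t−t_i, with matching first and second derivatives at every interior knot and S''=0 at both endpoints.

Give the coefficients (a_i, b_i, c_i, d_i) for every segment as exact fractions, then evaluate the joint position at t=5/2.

Δ: Δ0=-3/2, Δ1=1/2, Δ2=-2/3, Δ3=-1, Δ4=2/3
row 1: diag=8, rhs=12; c'=1/4, d'=3/2
row 2: denom=10−2·1/4=19/2; d'=(-7−2·3/2)/(19/2)=-20/19
row 3: denom=12−3·6/19=210/19; d'=(-2−3·-20/19)/(210/19)=11/105
row 4: denom=12−3·19/70=783/70; d'=(10−3·11/105)/(783/70)=226/261
back: M4=226/261
back: M3=11/105−19/70·226/261=-34/261
back: M2=-20/19−6/19·-34/261=-88/87
back: M1=3/2−1/4·-88/87=305/174
M: M0=0, M1=305/174, M2=-88/87, M3=-34/261, M4=226/261, M5=0
seg 0: a=5, c=M0/2=0, d=(M1−M0)/(6·2)=305/2088, b=Δ0−h0·(2M0+M1)/6=-544/261
seg 1: a=2, c=M1/2=305/348, d=(M2−M1)/(6·2)=-481/2088, b=Δ1−h1·(2M1+M2)/6=-173/522
seg 2: a=3, c=M2/2=-44/87, d=(M3−M2)/(6·3)=115/2349, b=Δ2−h2·(2M2+M3)/6=107/261
seg 3: a=1, c=M3/2=-17/261, d=(M4−M3)/(6·3)=130/2349, b=Δ3−h3·(2M3+M4)/6=-340/261
seg 4: a=-2, c=M4/2=113/261, d=(M5−M4)/(6·3)=-113/2349, b=Δ4−h4·(2M4+M5)/6=-52/261
t_q=5/2 → seg 1, τ=1/2; S=2+-173/522·τ+305/348·τ²+-481/2088·τ³=11273/5568

  seg 0: a=5 b=-544/261 c=0 d=305/2088
  seg 1: a=2 b=-173/522 c=305/348 d=-481/2088
  seg 2: a=3 b=107/261 c=-44/87 d=115/2349
  seg 3: a=1 b=-340/261 c=-17/261 d=130/2349
  seg 4: a=-2 b=-52/261 c=113/261 d=-113/2349
S(5/2) = 11273/5568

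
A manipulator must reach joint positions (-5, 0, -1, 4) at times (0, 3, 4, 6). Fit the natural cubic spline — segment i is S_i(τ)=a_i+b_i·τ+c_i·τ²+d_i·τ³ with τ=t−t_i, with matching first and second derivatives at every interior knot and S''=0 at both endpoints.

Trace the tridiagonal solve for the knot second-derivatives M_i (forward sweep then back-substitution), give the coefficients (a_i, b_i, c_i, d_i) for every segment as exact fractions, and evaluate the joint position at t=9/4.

  seg 0: a=-5 b=821/282 c=0 d=-13/94
  seg 1: a=0 b=-116/141 c=-117/94 d=301/282
  seg 2: a=-1 b=-31/282 c=92/47 d=-46/141
S(9/4) = -149/6016

Δ: Δ0=5/3, Δ1=-1, Δ2=5/2
row 1: diag=8, rhs=-16; c'=1/8, d'=-2
row 2: denom=6−1·1/8=47/8; d'=(21−1·-2)/(47/8)=184/47
back: M2=184/47
back: M1=-2−1/8·184/47=-117/47
M: M0=0, M1=-117/47, M2=184/47, M3=0
seg 0: a=-5, c=M0/2=0, d=(M1−M0)/(6·3)=-13/94, b=Δ0−h0·(2M0+M1)/6=821/282
seg 1: a=0, c=M1/2=-117/94, d=(M2−M1)/(6·1)=301/282, b=Δ1−h1·(2M1+M2)/6=-116/141
seg 2: a=-1, c=M2/2=92/47, d=(M3−M2)/(6·2)=-46/141, b=Δ2−h2·(2M2+M3)/6=-31/282
t_q=9/4 → seg 0, τ=9/4; S=-5+821/282·τ+0·τ²+-13/94·τ³=-149/6016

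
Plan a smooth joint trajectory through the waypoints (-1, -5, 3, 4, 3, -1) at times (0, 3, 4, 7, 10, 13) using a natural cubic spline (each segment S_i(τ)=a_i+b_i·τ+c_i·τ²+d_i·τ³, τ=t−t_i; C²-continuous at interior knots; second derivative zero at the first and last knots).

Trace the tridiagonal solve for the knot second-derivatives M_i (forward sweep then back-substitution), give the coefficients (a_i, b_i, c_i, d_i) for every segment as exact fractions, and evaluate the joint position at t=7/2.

  seg 0: a=-1 b=-4496/849 c=0 d=3364/7641
  seg 1: a=-5 b=5596/849 c=3364/849 d=-2168/849
  seg 2: a=3 b=1940/283 c=-3140/849 d=3883/7641
  seg 3: a=4 b=-457/283 c=743/849 d=-1141/7641
  seg 4: a=3 b=-112/283 c=-398/849 d=398/7641
S(7/2) = -877/849

Δ: Δ0=-4/3, Δ1=8, Δ2=1/3, Δ3=-1/3, Δ4=-4/3
row 1: diag=8, rhs=56; c'=1/8, d'=7
row 2: denom=8−1·1/8=63/8; d'=(-46−1·7)/(63/8)=-424/63
row 3: denom=12−3·8/21=76/7; d'=(-4−3·-424/63)/(76/7)=85/57
row 4: denom=12−3·21/76=849/76; d'=(-6−3·85/57)/(849/76)=-796/849
back: M4=-796/849
back: M3=85/57−21/76·-796/849=1486/849
back: M2=-424/63−8/21·1486/849=-6280/849
back: M1=7−1/8·-6280/849=6728/849
M: M0=0, M1=6728/849, M2=-6280/849, M3=1486/849, M4=-796/849, M5=0
seg 0: a=-1, c=M0/2=0, d=(M1−M0)/(6·3)=3364/7641, b=Δ0−h0·(2M0+M1)/6=-4496/849
seg 1: a=-5, c=M1/2=3364/849, d=(M2−M1)/(6·1)=-2168/849, b=Δ1−h1·(2M1+M2)/6=5596/849
seg 2: a=3, c=M2/2=-3140/849, d=(M3−M2)/(6·3)=3883/7641, b=Δ2−h2·(2M2+M3)/6=1940/283
seg 3: a=4, c=M3/2=743/849, d=(M4−M3)/(6·3)=-1141/7641, b=Δ3−h3·(2M3+M4)/6=-457/283
seg 4: a=3, c=M4/2=-398/849, d=(M5−M4)/(6·3)=398/7641, b=Δ4−h4·(2M4+M5)/6=-112/283
t_q=7/2 → seg 1, τ=1/2; S=-5+5596/849·τ+3364/849·τ²+-2168/849·τ³=-877/849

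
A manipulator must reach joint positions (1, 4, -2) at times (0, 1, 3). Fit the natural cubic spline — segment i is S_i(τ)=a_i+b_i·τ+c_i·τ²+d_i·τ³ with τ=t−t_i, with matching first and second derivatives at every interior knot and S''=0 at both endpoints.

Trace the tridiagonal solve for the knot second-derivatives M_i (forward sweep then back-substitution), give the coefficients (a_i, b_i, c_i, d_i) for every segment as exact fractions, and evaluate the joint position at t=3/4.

Δ: Δ0=3, Δ1=-3
row 1: diag=6, rhs=-36; c'=1/3, d'=-6
back: M1=-6
M: M0=0, M1=-6, M2=0
seg 0: a=1, c=M0/2=0, d=(M1−M0)/(6·1)=-1, b=Δ0−h0·(2M0+M1)/6=4
seg 1: a=4, c=M1/2=-3, d=(M2−M1)/(6·2)=1/2, b=Δ1−h1·(2M1+M2)/6=1
t_q=3/4 → seg 0, τ=3/4; S=1+4·τ+0·τ²+-1·τ³=229/64

  seg 0: a=1 b=4 c=0 d=-1
  seg 1: a=4 b=1 c=-3 d=1/2
S(3/4) = 229/64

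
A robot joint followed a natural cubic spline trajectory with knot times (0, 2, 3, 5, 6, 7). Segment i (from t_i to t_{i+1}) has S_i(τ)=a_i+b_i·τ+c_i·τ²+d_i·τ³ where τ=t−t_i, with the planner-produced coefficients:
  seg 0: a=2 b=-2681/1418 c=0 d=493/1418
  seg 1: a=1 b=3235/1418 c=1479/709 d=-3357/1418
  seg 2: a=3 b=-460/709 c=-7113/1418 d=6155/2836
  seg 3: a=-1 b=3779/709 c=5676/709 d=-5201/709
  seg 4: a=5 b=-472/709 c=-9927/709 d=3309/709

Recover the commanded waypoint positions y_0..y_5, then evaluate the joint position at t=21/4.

y_0 = S_0(0) = a_0 = 2
y_1 = S_1(0) = a_1 = 1
y_2 = S_2(0) = a_2 = 3
y_3 = S_3(0) = a_3 = -1
y_4 = S_4(0) = a_4 = 5
y_5 = S_4(1) = -5
t_q=21/4 is in segment 3 (τ=1/4); S_3(τ)=32591/45376

y_0=2 y_1=1 y_2=3 y_3=-1 y_4=5 y_5=-5
S(21/4) = 32591/45376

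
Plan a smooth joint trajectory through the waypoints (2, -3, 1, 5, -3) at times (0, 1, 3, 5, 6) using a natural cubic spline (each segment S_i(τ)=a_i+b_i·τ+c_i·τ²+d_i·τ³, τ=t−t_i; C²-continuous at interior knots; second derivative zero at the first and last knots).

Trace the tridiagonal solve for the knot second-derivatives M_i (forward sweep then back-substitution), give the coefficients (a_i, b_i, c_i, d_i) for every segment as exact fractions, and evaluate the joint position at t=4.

  seg 0: a=2 b=-367/60 c=0 d=67/60
  seg 1: a=-3 b=-83/30 c=67/20 d=-29/60
  seg 2: a=1 b=29/6 c=9/20 d=-14/15
  seg 3: a=5 b=-137/30 c=-103/20 d=103/60
S(4) = 107/20

Δ: Δ0=-5, Δ1=2, Δ2=2, Δ3=-8
row 1: diag=6, rhs=42; c'=1/3, d'=7
row 2: denom=8−2·1/3=22/3; d'=(0−2·7)/(22/3)=-21/11
row 3: denom=6−2·3/11=60/11; d'=(-60−2·-21/11)/(60/11)=-103/10
back: M3=-103/10
back: M2=-21/11−3/11·-103/10=9/10
back: M1=7−1/3·9/10=67/10
M: M0=0, M1=67/10, M2=9/10, M3=-103/10, M4=0
seg 0: a=2, c=M0/2=0, d=(M1−M0)/(6·1)=67/60, b=Δ0−h0·(2M0+M1)/6=-367/60
seg 1: a=-3, c=M1/2=67/20, d=(M2−M1)/(6·2)=-29/60, b=Δ1−h1·(2M1+M2)/6=-83/30
seg 2: a=1, c=M2/2=9/20, d=(M3−M2)/(6·2)=-14/15, b=Δ2−h2·(2M2+M3)/6=29/6
seg 3: a=5, c=M3/2=-103/20, d=(M4−M3)/(6·1)=103/60, b=Δ3−h3·(2M3+M4)/6=-137/30
t_q=4 → seg 2, τ=1; S=1+29/6·τ+9/20·τ²+-14/15·τ³=107/20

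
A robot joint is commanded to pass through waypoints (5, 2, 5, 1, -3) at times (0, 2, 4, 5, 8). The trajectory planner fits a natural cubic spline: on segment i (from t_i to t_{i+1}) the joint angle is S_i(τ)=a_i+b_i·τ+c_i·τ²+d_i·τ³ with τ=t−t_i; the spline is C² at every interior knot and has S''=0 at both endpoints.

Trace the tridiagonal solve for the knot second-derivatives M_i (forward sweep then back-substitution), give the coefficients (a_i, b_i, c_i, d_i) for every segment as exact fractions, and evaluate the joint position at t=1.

  seg 0: a=5 b=-1477/516 c=0 d=703/2064
  seg 1: a=2 b=158/129 c=703/344 d=-1967/2064
  seg 2: a=5 b=-1051/516 c=-158/43 d=883/516
  seg 3: a=1 b=-1097/258 c=251/172 d=-251/1548
S(1) = 1705/688

Δ: Δ0=-3/2, Δ1=3/2, Δ2=-4, Δ3=-4/3
row 1: diag=8, rhs=18; c'=1/4, d'=9/4
row 2: denom=6−2·1/4=11/2; d'=(-33−2·9/4)/(11/2)=-75/11
row 3: denom=8−1·2/11=86/11; d'=(16−1·-75/11)/(86/11)=251/86
back: M3=251/86
back: M2=-75/11−2/11·251/86=-316/43
back: M1=9/4−1/4·-316/43=703/172
M: M0=0, M1=703/172, M2=-316/43, M3=251/86, M4=0
seg 0: a=5, c=M0/2=0, d=(M1−M0)/(6·2)=703/2064, b=Δ0−h0·(2M0+M1)/6=-1477/516
seg 1: a=2, c=M1/2=703/344, d=(M2−M1)/(6·2)=-1967/2064, b=Δ1−h1·(2M1+M2)/6=158/129
seg 2: a=5, c=M2/2=-158/43, d=(M3−M2)/(6·1)=883/516, b=Δ2−h2·(2M2+M3)/6=-1051/516
seg 3: a=1, c=M3/2=251/172, d=(M4−M3)/(6·3)=-251/1548, b=Δ3−h3·(2M3+M4)/6=-1097/258
t_q=1 → seg 0, τ=1; S=5+-1477/516·τ+0·τ²+703/2064·τ³=1705/688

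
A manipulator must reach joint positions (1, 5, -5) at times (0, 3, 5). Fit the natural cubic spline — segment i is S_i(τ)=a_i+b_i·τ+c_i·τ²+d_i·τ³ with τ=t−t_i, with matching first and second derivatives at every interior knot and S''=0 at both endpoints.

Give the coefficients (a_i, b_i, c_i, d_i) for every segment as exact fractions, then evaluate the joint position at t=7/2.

Δ: Δ0=4/3, Δ1=-5
row 1: diag=10, rhs=-38; c'=1/5, d'=-19/5
back: M1=-19/5
M: M0=0, M1=-19/5, M2=0
seg 0: a=1, c=M0/2=0, d=(M1−M0)/(6·3)=-19/90, b=Δ0−h0·(2M0+M1)/6=97/30
seg 1: a=5, c=M1/2=-19/10, d=(M2−M1)/(6·2)=19/60, b=Δ1−h1·(2M1+M2)/6=-37/15
t_q=7/2 → seg 1, τ=1/2; S=5+-37/15·τ+-19/10·τ²+19/60·τ³=533/160

  seg 0: a=1 b=97/30 c=0 d=-19/90
  seg 1: a=5 b=-37/15 c=-19/10 d=19/60
S(7/2) = 533/160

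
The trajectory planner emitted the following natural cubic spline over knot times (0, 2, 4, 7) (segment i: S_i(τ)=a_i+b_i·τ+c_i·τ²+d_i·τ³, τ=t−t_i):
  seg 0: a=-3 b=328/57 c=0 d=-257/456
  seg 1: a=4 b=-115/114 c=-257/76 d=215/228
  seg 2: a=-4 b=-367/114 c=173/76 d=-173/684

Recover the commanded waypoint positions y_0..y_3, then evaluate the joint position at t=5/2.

y_0=-3 y_1=4 y_2=-4 y_3=0
S(5/2) = 1683/608

y_0 = S_0(0) = a_0 = -3
y_1 = S_1(0) = a_1 = 4
y_2 = S_2(0) = a_2 = -4
y_3 = S_2(3) = 0
t_q=5/2 is in segment 1 (τ=1/2); S_1(τ)=1683/608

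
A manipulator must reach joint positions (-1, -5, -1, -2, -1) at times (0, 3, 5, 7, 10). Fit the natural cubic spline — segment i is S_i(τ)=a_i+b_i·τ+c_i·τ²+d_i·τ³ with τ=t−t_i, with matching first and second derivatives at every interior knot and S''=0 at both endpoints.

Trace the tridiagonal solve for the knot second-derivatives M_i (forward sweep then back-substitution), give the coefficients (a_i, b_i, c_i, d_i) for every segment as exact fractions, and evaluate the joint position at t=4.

Δ: Δ0=-4/3, Δ1=2, Δ2=-1/2, Δ3=1/3
row 1: diag=10, rhs=20; c'=1/5, d'=2
row 2: denom=8−2·1/5=38/5; d'=(-15−2·2)/(38/5)=-5/2
row 3: denom=10−2·5/19=180/19; d'=(5−2·-5/2)/(180/19)=19/18
back: M3=19/18
back: M2=-5/2−5/19·19/18=-25/9
back: M1=2−1/5·-25/9=23/9
M: M0=0, M1=23/9, M2=-25/9, M3=19/18, M4=0
seg 0: a=-1, c=M0/2=0, d=(M1−M0)/(6·3)=23/162, b=Δ0−h0·(2M0+M1)/6=-47/18
seg 1: a=-5, c=M1/2=23/18, d=(M2−M1)/(6·2)=-4/9, b=Δ1−h1·(2M1+M2)/6=11/9
seg 2: a=-1, c=M2/2=-25/18, d=(M3−M2)/(6·2)=23/72, b=Δ2−h2·(2M2+M3)/6=1
seg 3: a=-2, c=M3/2=19/36, d=(M4−M3)/(6·3)=-19/324, b=Δ3−h3·(2M3+M4)/6=-13/18
t_q=4 → seg 1, τ=1; S=-5+11/9·τ+23/18·τ²+-4/9·τ³=-53/18

  seg 0: a=-1 b=-47/18 c=0 d=23/162
  seg 1: a=-5 b=11/9 c=23/18 d=-4/9
  seg 2: a=-1 b=1 c=-25/18 d=23/72
  seg 3: a=-2 b=-13/18 c=19/36 d=-19/324
S(4) = -53/18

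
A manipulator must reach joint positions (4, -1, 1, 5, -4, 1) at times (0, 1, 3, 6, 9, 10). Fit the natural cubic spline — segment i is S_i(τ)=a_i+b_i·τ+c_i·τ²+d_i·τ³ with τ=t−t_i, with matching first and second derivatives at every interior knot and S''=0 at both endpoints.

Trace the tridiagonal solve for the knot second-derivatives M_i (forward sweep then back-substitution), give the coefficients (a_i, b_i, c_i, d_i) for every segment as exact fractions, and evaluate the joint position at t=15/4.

Δ: Δ0=-5, Δ1=1, Δ2=4/3, Δ3=-3, Δ4=5
row 1: diag=6, rhs=36; c'=1/3, d'=6
row 2: denom=10−2·1/3=28/3; d'=(2−2·6)/(28/3)=-15/14
row 3: denom=12−3·9/28=309/28; d'=(-26−3·-15/14)/(309/28)=-638/309
row 4: denom=8−3·28/103=740/103; d'=(48−3·-638/309)/(740/103)=2791/370
back: M4=2791/370
back: M3=-638/309−28/103·2791/370=-2284/555
back: M2=-15/14−9/28·-2284/555=93/370
back: M1=6−1/3·93/370=2189/370
M: M0=0, M1=2189/370, M2=93/370, M3=-2284/555, M4=2791/370, M5=0
seg 0: a=4, c=M0/2=0, d=(M1−M0)/(6·1)=2189/2220, b=Δ0−h0·(2M0+M1)/6=-13289/2220
seg 1: a=-1, c=M1/2=2189/740, d=(M2−M1)/(6·2)=-262/555, b=Δ1−h1·(2M1+M2)/6=-3361/1110
seg 2: a=1, c=M2/2=93/740, d=(M3−M2)/(6·3)=-131/540, b=Δ2−h2·(2M2+M3)/6=697/222
seg 3: a=5, c=M3/2=-1142/555, d=(M4−M3)/(6·3)=12941/19980, b=Δ3−h3·(2M3+M4)/6=-5897/2220
seg 4: a=-4, c=M4/2=2791/740, d=(M5−M4)/(6·1)=-2791/2220, b=Δ4−h4·(2M4+M5)/6=2759/1110
t_q=15/4 → seg 2, τ=3/4; S=1+697/222·τ+93/740·τ²+-131/540·τ³=157381/47360

  seg 0: a=4 b=-13289/2220 c=0 d=2189/2220
  seg 1: a=-1 b=-3361/1110 c=2189/740 d=-262/555
  seg 2: a=1 b=697/222 c=93/740 d=-131/540
  seg 3: a=5 b=-5897/2220 c=-1142/555 d=12941/19980
  seg 4: a=-4 b=2759/1110 c=2791/740 d=-2791/2220
S(15/4) = 157381/47360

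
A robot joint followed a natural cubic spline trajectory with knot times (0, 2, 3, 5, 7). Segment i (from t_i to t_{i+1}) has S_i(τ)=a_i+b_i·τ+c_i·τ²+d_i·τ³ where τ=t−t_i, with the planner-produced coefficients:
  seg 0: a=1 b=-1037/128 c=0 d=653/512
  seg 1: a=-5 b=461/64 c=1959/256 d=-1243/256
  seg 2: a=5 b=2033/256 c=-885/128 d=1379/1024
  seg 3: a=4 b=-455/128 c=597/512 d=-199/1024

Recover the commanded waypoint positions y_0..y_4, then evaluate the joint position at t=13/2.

y_0 = S_0(0) = a_0 = 1
y_1 = S_1(0) = a_1 = -5
y_2 = S_2(0) = a_2 = 5
y_3 = S_3(0) = a_3 = 4
y_4 = S_3(2) = 0
t_q=13/2 is in segment 3 (τ=3/2); S_3(τ)=5207/8192

y_0=1 y_1=-5 y_2=5 y_3=4 y_4=0
S(13/2) = 5207/8192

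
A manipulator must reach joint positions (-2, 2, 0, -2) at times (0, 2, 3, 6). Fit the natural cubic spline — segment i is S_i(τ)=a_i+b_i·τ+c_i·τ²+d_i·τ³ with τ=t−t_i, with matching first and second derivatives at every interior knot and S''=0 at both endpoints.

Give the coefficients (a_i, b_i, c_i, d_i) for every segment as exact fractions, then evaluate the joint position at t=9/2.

Δ: Δ0=2, Δ1=-2, Δ2=-2/3
row 1: diag=6, rhs=-24; c'=1/6, d'=-4
row 2: denom=8−1·1/6=47/6; d'=(8−1·-4)/(47/6)=72/47
back: M2=72/47
back: M1=-4−1/6·72/47=-200/47
M: M0=0, M1=-200/47, M2=72/47, M3=0
seg 0: a=-2, c=M0/2=0, d=(M1−M0)/(6·2)=-50/141, b=Δ0−h0·(2M0+M1)/6=482/141
seg 1: a=2, c=M1/2=-100/47, d=(M2−M1)/(6·1)=136/141, b=Δ1−h1·(2M1+M2)/6=-118/141
seg 2: a=0, c=M2/2=36/47, d=(M3−M2)/(6·3)=-4/47, b=Δ2−h2·(2M2+M3)/6=-310/141
t_q=9/2 → seg 2, τ=3/2; S=0+-310/141·τ+36/47·τ²+-4/47·τ³=-175/94

  seg 0: a=-2 b=482/141 c=0 d=-50/141
  seg 1: a=2 b=-118/141 c=-100/47 d=136/141
  seg 2: a=0 b=-310/141 c=36/47 d=-4/47
S(9/2) = -175/94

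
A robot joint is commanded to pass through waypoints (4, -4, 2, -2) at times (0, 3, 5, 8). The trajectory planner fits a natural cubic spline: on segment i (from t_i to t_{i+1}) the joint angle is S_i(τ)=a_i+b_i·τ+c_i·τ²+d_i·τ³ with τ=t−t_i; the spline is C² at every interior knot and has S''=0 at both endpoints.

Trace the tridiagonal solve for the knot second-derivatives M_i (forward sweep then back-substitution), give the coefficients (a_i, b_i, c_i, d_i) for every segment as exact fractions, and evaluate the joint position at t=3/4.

Δ: Δ0=-8/3, Δ1=3, Δ2=-4/3
row 1: diag=10, rhs=34; c'=1/5, d'=17/5
row 2: denom=10−2·1/5=48/5; d'=(-26−2·17/5)/(48/5)=-41/12
back: M2=-41/12
back: M1=17/5−1/5·-41/12=49/12
M: M0=0, M1=49/12, M2=-41/12, M3=0
seg 0: a=4, c=M0/2=0, d=(M1−M0)/(6·3)=49/216, b=Δ0−h0·(2M0+M1)/6=-113/24
seg 1: a=-4, c=M1/2=49/24, d=(M2−M1)/(6·2)=-5/8, b=Δ1−h1·(2M1+M2)/6=17/12
seg 2: a=2, c=M2/2=-41/24, d=(M3−M2)/(6·3)=41/216, b=Δ2−h2·(2M2+M3)/6=25/12
t_q=3/4 → seg 0, τ=3/4; S=4+-113/24·τ+0·τ²+49/216·τ³=289/512

  seg 0: a=4 b=-113/24 c=0 d=49/216
  seg 1: a=-4 b=17/12 c=49/24 d=-5/8
  seg 2: a=2 b=25/12 c=-41/24 d=41/216
S(3/4) = 289/512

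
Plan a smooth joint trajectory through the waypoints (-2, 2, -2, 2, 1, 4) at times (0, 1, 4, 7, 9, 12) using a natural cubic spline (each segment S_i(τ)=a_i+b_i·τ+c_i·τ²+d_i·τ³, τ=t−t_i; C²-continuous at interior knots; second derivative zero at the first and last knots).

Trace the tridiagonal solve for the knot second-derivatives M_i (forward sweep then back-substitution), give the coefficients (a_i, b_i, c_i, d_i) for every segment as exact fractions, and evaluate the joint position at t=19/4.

Δ: Δ0=4, Δ1=-4/3, Δ2=4/3, Δ3=-1/2, Δ4=1
row 1: diag=8, rhs=-32; c'=3/8, d'=-4
row 2: denom=12−3·3/8=87/8; d'=(16−3·-4)/(87/8)=224/87
row 3: denom=10−3·8/29=266/29; d'=(-11−3·224/87)/(266/29)=-543/266
row 4: denom=10−2·29/133=1272/133; d'=(9−2·-543/266)/(1272/133)=145/106
back: M4=145/106
back: M3=-543/266−29/133·145/106=-124/53
back: M2=224/87−8/29·-124/53=512/159
back: M1=-4−3/8·512/159=-276/53
M: M0=0, M1=-276/53, M2=512/159, M3=-124/53, M4=145/106, M5=0
seg 0: a=-2, c=M0/2=0, d=(M1−M0)/(6·1)=-46/53, b=Δ0−h0·(2M0+M1)/6=258/53
seg 1: a=2, c=M1/2=-138/53, d=(M2−M1)/(6·3)=670/1431, b=Δ1−h1·(2M1+M2)/6=120/53
seg 2: a=-2, c=M2/2=256/159, d=(M3−M2)/(6·3)=-442/1431, b=Δ2−h2·(2M2+M3)/6=-38/53
seg 3: a=2, c=M3/2=-62/53, d=(M4−M3)/(6·2)=131/424, b=Δ3−h3·(2M3+M4)/6=32/53
seg 4: a=1, c=M4/2=145/212, d=(M5−M4)/(6·3)=-145/1908, b=Δ4−h4·(2M4+M5)/6=-39/106
t_q=19/4 → seg 2, τ=3/4; S=-2+-38/53·τ+256/159·τ²+-442/1431·τ³=-2989/1696

  seg 0: a=-2 b=258/53 c=0 d=-46/53
  seg 1: a=2 b=120/53 c=-138/53 d=670/1431
  seg 2: a=-2 b=-38/53 c=256/159 d=-442/1431
  seg 3: a=2 b=32/53 c=-62/53 d=131/424
  seg 4: a=1 b=-39/106 c=145/212 d=-145/1908
S(19/4) = -2989/1696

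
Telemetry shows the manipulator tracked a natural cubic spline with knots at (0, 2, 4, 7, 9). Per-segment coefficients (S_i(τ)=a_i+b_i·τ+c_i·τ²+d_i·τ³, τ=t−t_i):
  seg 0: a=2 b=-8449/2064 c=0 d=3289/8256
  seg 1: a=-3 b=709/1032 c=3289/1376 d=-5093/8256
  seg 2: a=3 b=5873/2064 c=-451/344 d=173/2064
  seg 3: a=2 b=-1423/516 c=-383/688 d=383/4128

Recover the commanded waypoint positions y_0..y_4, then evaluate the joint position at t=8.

y_0 = S_0(0) = a_0 = 2
y_1 = S_1(0) = a_1 = -3
y_2 = S_2(0) = a_2 = 3
y_3 = S_3(0) = a_3 = 2
y_4 = S_3(2) = -5
t_q=8 is in segment 3 (τ=1); S_3(τ)=-1681/1376

y_0=2 y_1=-3 y_2=3 y_3=2 y_4=-5
S(8) = -1681/1376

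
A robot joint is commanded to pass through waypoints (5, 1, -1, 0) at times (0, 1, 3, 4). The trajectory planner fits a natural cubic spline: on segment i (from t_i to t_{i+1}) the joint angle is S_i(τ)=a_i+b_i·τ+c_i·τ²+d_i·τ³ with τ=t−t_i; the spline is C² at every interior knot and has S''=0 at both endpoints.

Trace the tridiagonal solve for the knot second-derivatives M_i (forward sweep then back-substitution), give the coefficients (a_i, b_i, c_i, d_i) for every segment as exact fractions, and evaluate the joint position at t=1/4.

Δ: Δ0=-4, Δ1=-1, Δ2=1
row 1: diag=6, rhs=18; c'=1/3, d'=3
row 2: denom=6−2·1/3=16/3; d'=(12−2·3)/(16/3)=9/8
back: M2=9/8
back: M1=3−1/3·9/8=21/8
M: M0=0, M1=21/8, M2=9/8, M3=0
seg 0: a=5, c=M0/2=0, d=(M1−M0)/(6·1)=7/16, b=Δ0−h0·(2M0+M1)/6=-71/16
seg 1: a=1, c=M1/2=21/16, d=(M2−M1)/(6·2)=-1/8, b=Δ1−h1·(2M1+M2)/6=-25/8
seg 2: a=-1, c=M2/2=9/16, d=(M3−M2)/(6·1)=-3/16, b=Δ2−h2·(2M2+M3)/6=5/8
t_q=1/4 → seg 0, τ=1/4; S=5+-71/16·τ+0·τ²+7/16·τ³=3991/1024

  seg 0: a=5 b=-71/16 c=0 d=7/16
  seg 1: a=1 b=-25/8 c=21/16 d=-1/8
  seg 2: a=-1 b=5/8 c=9/16 d=-3/16
S(1/4) = 3991/1024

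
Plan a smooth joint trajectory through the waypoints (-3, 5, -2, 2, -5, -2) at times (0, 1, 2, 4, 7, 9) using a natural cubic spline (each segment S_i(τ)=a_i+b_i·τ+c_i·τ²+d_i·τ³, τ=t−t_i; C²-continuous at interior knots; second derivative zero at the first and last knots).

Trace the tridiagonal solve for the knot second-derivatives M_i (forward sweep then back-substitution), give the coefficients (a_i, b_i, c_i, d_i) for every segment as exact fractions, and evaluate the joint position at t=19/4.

Δ: Δ0=8, Δ1=-7, Δ2=2, Δ3=-7/3, Δ4=3/2
row 1: diag=4, rhs=-90; c'=1/4, d'=-45/2
row 2: denom=6−1·1/4=23/4; d'=(54−1·-45/2)/(23/4)=306/23
row 3: denom=10−2·8/23=214/23; d'=(-26−2·306/23)/(214/23)=-605/107
row 4: denom=10−3·69/214=1933/214; d'=(23−3·-605/107)/(1933/214)=8552/1933
back: M4=8552/1933
back: M3=-605/107−69/214·8552/1933=-13687/1933
back: M2=306/23−8/23·-13687/1933=30478/1933
back: M1=-45/2−1/4·30478/1933=-51112/1933
M: M0=0, M1=-51112/1933, M2=30478/1933, M3=-13687/1933, M4=8552/1933, M5=0
seg 0: a=-3, c=M0/2=0, d=(M1−M0)/(6·1)=-25556/5799, b=Δ0−h0·(2M0+M1)/6=71948/5799
seg 1: a=5, c=M1/2=-25556/1933, d=(M2−M1)/(6·1)=40795/5799, b=Δ1−h1·(2M1+M2)/6=-4720/5799
seg 2: a=-2, c=M2/2=15239/1933, d=(M3−M2)/(6·2)=-44165/23196, b=Δ2−h2·(2M2+M3)/6=-35671/5799
seg 3: a=2, c=M3/2=-13687/3866, d=(M4−M3)/(6·3)=2471/3866, b=Δ3−h3·(2M3+M4)/6=14702/5799
seg 4: a=-5, c=M4/2=4276/1933, d=(M5−M4)/(6·2)=-2138/5799, b=Δ4−h4·(2M4+M5)/6=-16811/11598
t_q=19/4 → seg 3, τ=3/4; S=2+14702/5799·τ+-13687/3866·τ²+2471/3866·τ³=539297/247424

  seg 0: a=-3 b=71948/5799 c=0 d=-25556/5799
  seg 1: a=5 b=-4720/5799 c=-25556/1933 d=40795/5799
  seg 2: a=-2 b=-35671/5799 c=15239/1933 d=-44165/23196
  seg 3: a=2 b=14702/5799 c=-13687/3866 d=2471/3866
  seg 4: a=-5 b=-16811/11598 c=4276/1933 d=-2138/5799
S(19/4) = 539297/247424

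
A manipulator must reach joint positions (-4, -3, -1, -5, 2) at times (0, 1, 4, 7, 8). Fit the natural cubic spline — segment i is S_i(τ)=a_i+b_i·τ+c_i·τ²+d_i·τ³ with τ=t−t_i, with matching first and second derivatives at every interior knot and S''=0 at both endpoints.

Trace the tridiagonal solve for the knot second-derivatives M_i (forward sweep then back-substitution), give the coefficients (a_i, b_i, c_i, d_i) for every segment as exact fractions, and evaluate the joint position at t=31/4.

  seg 0: a=-4 b=265/312 c=0 d=47/312
  seg 1: a=-3 b=203/156 c=47/104 d=-23/104
  seg 2: a=-1 b=-47/24 c=-20/13 d=545/936
  seg 3: a=-5 b=707/156 c=385/104 d=-385/312
S(31/4) = -261/6656

Δ: Δ0=1, Δ1=2/3, Δ2=-4/3, Δ3=7
row 1: diag=8, rhs=-2; c'=3/8, d'=-1/4
row 2: denom=12−3·3/8=87/8; d'=(-12−3·-1/4)/(87/8)=-30/29
row 3: denom=8−3·8/29=208/29; d'=(50−3·-30/29)/(208/29)=385/52
back: M3=385/52
back: M2=-30/29−8/29·385/52=-40/13
back: M1=-1/4−3/8·-40/13=47/52
M: M0=0, M1=47/52, M2=-40/13, M3=385/52, M4=0
seg 0: a=-4, c=M0/2=0, d=(M1−M0)/(6·1)=47/312, b=Δ0−h0·(2M0+M1)/6=265/312
seg 1: a=-3, c=M1/2=47/104, d=(M2−M1)/(6·3)=-23/104, b=Δ1−h1·(2M1+M2)/6=203/156
seg 2: a=-1, c=M2/2=-20/13, d=(M3−M2)/(6·3)=545/936, b=Δ2−h2·(2M2+M3)/6=-47/24
seg 3: a=-5, c=M3/2=385/104, d=(M4−M3)/(6·1)=-385/312, b=Δ3−h3·(2M3+M4)/6=707/156
t_q=31/4 → seg 3, τ=3/4; S=-5+707/156·τ+385/104·τ²+-385/312·τ³=-261/6656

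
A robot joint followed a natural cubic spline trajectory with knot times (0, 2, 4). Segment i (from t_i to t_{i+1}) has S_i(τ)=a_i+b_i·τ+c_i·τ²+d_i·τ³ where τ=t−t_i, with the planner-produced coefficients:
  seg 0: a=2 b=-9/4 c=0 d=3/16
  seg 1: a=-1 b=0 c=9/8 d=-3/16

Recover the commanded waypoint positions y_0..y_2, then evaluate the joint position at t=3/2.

y_0 = S_0(0) = a_0 = 2
y_1 = S_1(0) = a_1 = -1
y_2 = S_1(2) = 2
t_q=3/2 is in segment 0 (τ=3/2); S_0(τ)=-95/128

y_0=2 y_1=-1 y_2=2
S(3/2) = -95/128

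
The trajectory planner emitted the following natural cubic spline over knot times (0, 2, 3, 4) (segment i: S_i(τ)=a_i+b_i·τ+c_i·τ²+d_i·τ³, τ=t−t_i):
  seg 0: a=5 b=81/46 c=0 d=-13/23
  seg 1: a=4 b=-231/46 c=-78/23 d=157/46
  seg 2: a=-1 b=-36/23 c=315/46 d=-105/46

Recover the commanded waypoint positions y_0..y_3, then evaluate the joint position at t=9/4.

y_0 = S_0(0) = a_0 = 5
y_1 = S_1(0) = a_1 = 4
y_2 = S_2(0) = a_2 = -1
y_3 = S_2(1) = 2
t_q=9/4 is in segment 1 (τ=1/4); S_1(τ)=331/128

y_0=5 y_1=4 y_2=-1 y_3=2
S(9/4) = 331/128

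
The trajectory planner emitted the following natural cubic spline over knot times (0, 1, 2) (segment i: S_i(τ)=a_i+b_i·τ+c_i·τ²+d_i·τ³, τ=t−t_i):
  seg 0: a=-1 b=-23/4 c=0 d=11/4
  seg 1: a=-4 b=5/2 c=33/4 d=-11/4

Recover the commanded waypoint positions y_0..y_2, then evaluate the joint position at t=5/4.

y_0=-1 y_1=-4 y_2=4
S(5/4) = -743/256

y_0 = S_0(0) = a_0 = -1
y_1 = S_1(0) = a_1 = -4
y_2 = S_1(1) = 4
t_q=5/4 is in segment 1 (τ=1/4); S_1(τ)=-743/256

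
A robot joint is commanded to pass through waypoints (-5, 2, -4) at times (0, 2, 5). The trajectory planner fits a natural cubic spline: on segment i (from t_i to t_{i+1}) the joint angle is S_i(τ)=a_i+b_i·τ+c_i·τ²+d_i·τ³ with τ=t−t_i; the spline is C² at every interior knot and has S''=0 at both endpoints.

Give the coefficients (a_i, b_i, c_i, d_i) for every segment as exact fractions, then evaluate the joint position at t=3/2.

  seg 0: a=-5 b=23/5 c=0 d=-11/40
  seg 1: a=2 b=13/10 c=-33/20 d=11/60
S(3/2) = 311/320

Δ: Δ0=7/2, Δ1=-2
row 1: diag=10, rhs=-33; c'=3/10, d'=-33/10
back: M1=-33/10
M: M0=0, M1=-33/10, M2=0
seg 0: a=-5, c=M0/2=0, d=(M1−M0)/(6·2)=-11/40, b=Δ0−h0·(2M0+M1)/6=23/5
seg 1: a=2, c=M1/2=-33/20, d=(M2−M1)/(6·3)=11/60, b=Δ1−h1·(2M1+M2)/6=13/10
t_q=3/2 → seg 0, τ=3/2; S=-5+23/5·τ+0·τ²+-11/40·τ³=311/320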